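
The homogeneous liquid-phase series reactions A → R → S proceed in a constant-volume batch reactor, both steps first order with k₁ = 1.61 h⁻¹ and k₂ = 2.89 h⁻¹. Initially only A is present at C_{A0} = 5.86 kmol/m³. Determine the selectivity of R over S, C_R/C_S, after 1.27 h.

Solving the coupled first-order balances gives C_R(t) = [k₁/(k₂−k₁)]·C_{A0}·(e^(−k₁t) − e^(−k₂t)).
e^(−k₁t) = e^(−1.61×1.27) = e^(−2.045) = 0.1294; e^(−k₂t) = e^(−3.670) = 0.02547.
C_R = 1.61×5.86/(2.89−1.61) × (0.1294−0.02547) = 7.371×0.1040 = 0.7662 kmol/m³.
C_A = C_{A0}e^(−k₁t) = 0.7584 kmol/m³, so C_S = C_{A0}−C_A−C_R = 4.335 kmol/m³; C_R/C_S = 0.177.

0.177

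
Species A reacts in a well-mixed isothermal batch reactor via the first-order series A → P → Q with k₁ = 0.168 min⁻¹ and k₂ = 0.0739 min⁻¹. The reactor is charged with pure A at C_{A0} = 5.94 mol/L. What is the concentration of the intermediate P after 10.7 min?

Solving the coupled first-order balances gives C_P(t) = [k₁/(k₂−k₁)]·C_{A0}·(e^(−k₁t) − e^(−k₂t)).
e^(−k₁t) = e^(−0.168×10.7) = e^(−1.798) = 0.1657; e^(−k₂t) = e^(−0.7907) = 0.4535.
C_P = 0.168×5.94/(0.0739−0.168) × (0.1657−0.4535) = (-10.60)×(-0.2878) = 3.052 mol/L.

3.05 mol/L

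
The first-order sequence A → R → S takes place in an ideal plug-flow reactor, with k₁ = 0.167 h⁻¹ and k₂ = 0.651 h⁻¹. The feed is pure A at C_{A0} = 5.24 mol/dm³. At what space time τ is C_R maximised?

For first-order series the maximum of C_R occurs at τ_opt = ln(k₂/k₁)/(k₂−k₁).
= ln(0.651/0.167)/(0.651−0.167) = ln(3.898)/0.4840 = 1.361/0.4840 = 2.81 h.

2.81 h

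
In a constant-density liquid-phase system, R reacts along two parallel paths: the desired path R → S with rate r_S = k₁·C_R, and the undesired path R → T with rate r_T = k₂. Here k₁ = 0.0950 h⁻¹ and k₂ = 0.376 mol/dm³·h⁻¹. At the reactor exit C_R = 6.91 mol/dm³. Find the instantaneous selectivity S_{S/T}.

1.75

S_{S/T} = r_S/r_T = (k₁·C_R)/(k₂) = (k₁/k₂)·C_R.
= (0.0950×6.910) / (0.376) = 0.6564/0.3760 = 1.75.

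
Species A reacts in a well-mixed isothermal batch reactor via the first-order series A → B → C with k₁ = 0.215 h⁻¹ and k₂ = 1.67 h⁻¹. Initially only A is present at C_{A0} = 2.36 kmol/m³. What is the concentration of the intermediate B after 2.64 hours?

Solving the coupled first-order balances gives C_B(t) = [k₁/(k₂−k₁)]·C_{A0}·(e^(−k₁t) − e^(−k₂t)).
e^(−k₁t) = e^(−0.215×2.64) = e^(−0.5676) = 0.5669; e^(−k₂t) = e^(−4.409) = 0.01217.
C_B = 0.215×2.36/(1.67−0.215) × (0.5669−0.01217) = 0.3487×0.5547 = 0.1934 kmol/m³.

0.193 kmol/m³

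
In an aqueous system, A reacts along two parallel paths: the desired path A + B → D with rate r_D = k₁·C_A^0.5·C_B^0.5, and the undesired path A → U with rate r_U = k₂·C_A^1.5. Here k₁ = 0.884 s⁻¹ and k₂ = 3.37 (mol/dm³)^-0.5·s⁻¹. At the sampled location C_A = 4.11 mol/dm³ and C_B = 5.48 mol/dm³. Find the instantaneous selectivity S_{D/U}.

S_{D/U} = r_D/r_U = (k₁·C_A^0.5·C_B^0.5)/(k₂·C_A^1.5) = (k₁/k₂)·C_A⁻¹·C_B^0.5.
= (0.884×4.110^0.5×5.480^0.5) / (3.37×4.110^1.5) = 4.195/28.08 = 0.149.

0.149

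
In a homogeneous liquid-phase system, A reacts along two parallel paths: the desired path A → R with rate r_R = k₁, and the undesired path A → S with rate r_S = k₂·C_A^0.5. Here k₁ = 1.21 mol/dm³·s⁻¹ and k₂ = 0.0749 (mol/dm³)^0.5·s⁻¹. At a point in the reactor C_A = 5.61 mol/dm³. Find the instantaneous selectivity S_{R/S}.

S_{R/S} = r_R/r_S = (k₁)/(k₂·C_A^0.5) = (k₁/k₂)·C_A^-0.5.
= (1.21) / (0.0749×5.610^0.5) = 1.210/0.1774 = 6.82.
The undesired path is higher order in A, so low C_A (CSTR or dilute feed) favours R.

6.82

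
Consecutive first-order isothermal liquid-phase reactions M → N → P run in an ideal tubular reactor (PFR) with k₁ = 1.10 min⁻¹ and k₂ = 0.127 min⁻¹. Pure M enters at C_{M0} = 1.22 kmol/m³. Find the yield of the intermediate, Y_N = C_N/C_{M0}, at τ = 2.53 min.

Solving the coupled first-order balances gives C_N(τ) = [k₁/(k₂−k₁)]·C_{M0}·(e^(−k₁τ) − e^(−k₂τ)).
e^(−k₁τ) = e^(−1.10×2.53) = e^(−2.783) = 0.06185; e^(−k₂τ) = e^(−0.3213) = 0.7252.
C_N = 1.10×1.22/(0.127−1.10) × (0.06185−0.7252) = (-1.379)×(-0.6633) = 0.9149 kmol/m³.
Y_N = C_N/C_{M0} = 0.9149/1.22 = 0.750.

0.750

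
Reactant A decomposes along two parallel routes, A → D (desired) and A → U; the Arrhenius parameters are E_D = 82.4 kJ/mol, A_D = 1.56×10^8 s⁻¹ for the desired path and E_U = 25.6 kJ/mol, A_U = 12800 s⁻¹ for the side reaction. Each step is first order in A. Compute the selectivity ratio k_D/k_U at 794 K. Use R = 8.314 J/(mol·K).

Since both paths have the same order in A, the concentration cancels and S_{D/U} = k_D/k_U = (A_D/A_U)·exp[(E_U−E_D)/(RT)].
(E_U−E_D)/(RT) = (25.6−82.4)×10³/(8.314×794) = -56800/6601 = -8.604.
k_D/k_U = (1.56×10^8/12800)·exp(-8.604) = 12188 × 1.833×10^-4 = 2.23.
Since E_D > E_U, raising the temperature improves selectivity toward D.

2.23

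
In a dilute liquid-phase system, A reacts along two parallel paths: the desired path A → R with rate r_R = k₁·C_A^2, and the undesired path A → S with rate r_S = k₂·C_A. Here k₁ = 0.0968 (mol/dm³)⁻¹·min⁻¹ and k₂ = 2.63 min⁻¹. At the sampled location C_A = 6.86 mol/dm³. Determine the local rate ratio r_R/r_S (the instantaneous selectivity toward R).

S_{R/S} = r_R/r_S = (k₁·C_A^2)/(k₂·C_A) = (k₁/k₂)·C_A.
= (0.0968×6.860^2) / (2.63×6.860) = 4.555/18.04 = 0.252.
Since the desired path is higher order in A, keeping C_A high (PFR or concentrated feed) favours R.

0.252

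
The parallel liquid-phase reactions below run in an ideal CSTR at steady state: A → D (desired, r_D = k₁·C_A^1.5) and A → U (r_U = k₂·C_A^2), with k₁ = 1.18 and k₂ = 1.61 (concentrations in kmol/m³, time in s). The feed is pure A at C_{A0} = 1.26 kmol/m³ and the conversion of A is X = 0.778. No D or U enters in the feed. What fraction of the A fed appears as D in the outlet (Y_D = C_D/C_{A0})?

Exit C_A = C_{A0}(1−X) = 1.26×0.222 = 0.2797 kmol/m³.
In a CSTR the entire volume is at exit conditions, so r_D = 1.18×0.2797^1.5 = 0.1746 and r_U = 1.61×0.2797^2 = 0.1260.
Fraction of consumed A going to D: r_D/(r_D+r_U) = 0.5808.
C_D = 0.5808·C_{A0}·X = 0.5808×1.26×0.778 = 0.569 kmol/m³; Y_D = C_D/C_{A0} = 0.452.

0.452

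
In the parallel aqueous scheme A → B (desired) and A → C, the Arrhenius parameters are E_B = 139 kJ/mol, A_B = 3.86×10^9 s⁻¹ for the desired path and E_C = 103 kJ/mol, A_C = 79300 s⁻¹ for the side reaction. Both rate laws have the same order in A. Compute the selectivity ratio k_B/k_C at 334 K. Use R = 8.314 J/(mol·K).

0.114

Since both paths have the same order in A, the concentration cancels and S_{B/C} = k_B/k_C = (A_B/A_C)·exp[(E_C−E_B)/(RT)].
(E_C−E_B)/(RT) = (103−139)×10³/(8.314×334) = -36000/2777 = -12.96.
k_B/k_C = (3.86×10^9/79300)·exp(-12.96) = 48676 × 2.343×10^-6 = 0.114.
Since E_B > E_C, raising the temperature improves selectivity toward B.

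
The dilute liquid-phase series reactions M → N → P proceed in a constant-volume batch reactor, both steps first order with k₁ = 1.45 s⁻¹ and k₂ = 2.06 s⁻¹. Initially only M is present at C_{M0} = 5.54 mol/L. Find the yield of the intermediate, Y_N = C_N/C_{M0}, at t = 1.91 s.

0.103

Solving the coupled first-order balances gives C_N(t) = [k₁/(k₂−k₁)]·C_{M0}·(e^(−k₁t) − e^(−k₂t)).
e^(−k₁t) = e^(−1.45×1.91) = e^(−2.769) = 0.06269; e^(−k₂t) = e^(−3.935) = 0.01955.
C_N = 1.45×5.54/(2.06−1.45) × (0.06269−0.01955) = 13.17×0.04314 = 0.5681 mol/L.
Y_N = C_N/C_{M0} = 0.5681/5.54 = 0.103.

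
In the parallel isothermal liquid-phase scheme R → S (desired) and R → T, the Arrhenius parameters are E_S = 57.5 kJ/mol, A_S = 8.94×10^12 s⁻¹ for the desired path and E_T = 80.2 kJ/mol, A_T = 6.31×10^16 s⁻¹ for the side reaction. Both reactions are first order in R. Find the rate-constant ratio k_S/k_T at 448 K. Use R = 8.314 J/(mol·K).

With equal orders, S_{S/T} = k_S/k_T = (A_S/A_T)·exp[(E_T−E_S)/(RT)].
(E_T−E_S)/(RT) = (80.2−57.5)×10³/(8.314×448) = 22700/3725 = 6.094.
k_S/k_T = (8.94×10^12/6.31×10^16)·exp(6.094) = 1.417×10^-4 × 443.4 = 0.0628.
Since E_S < E_T, lowering the temperature improves selectivity toward S.

0.0628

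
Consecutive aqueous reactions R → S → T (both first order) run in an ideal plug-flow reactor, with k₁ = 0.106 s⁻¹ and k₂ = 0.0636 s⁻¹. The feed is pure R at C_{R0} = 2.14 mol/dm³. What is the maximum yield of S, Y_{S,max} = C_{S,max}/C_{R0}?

Evaluating C_S at τ_opt = ln(k₂/k₁)/(k₂−k₁) gives C_{S,max}/C_{R0} = (k₁/k₂)^[k₂/(k₂−k₁)].
= (0.106/0.0636)^(0.0636/(0.0636−0.106)) = (1.667)^(-1.500) = 0.4648.

0.465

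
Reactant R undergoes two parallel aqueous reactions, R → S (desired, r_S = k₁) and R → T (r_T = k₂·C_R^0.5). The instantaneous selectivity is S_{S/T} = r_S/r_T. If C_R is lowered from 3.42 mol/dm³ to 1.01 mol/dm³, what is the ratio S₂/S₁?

1.84

S_{S/T} = (k₁/k₂)·C_R^-0.5, so S₂/S₁ = (C_{R,2}/C_{R,1})^-0.5.
= (1.01/3.42)^(-0.5) = (0.2953)^(-0.5) = 1.84.
Selectivity toward S rises as C_R falls — low-concentration operation is favoured.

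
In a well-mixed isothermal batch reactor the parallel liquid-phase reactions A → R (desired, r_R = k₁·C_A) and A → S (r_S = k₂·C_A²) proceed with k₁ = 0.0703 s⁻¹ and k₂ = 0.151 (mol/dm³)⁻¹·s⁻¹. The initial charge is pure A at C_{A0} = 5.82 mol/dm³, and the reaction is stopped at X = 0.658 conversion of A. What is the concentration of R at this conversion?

C_A = C_{A0}(1−X) = 1.990 mol/dm³.
Along a PFR/batch, dC_R/dC_A = −r_R/(r_R+r_S) = −k₁/(k₁+k₂·C_A).
Integrating from C_{A0} to C_A: C_R = (0.0703/0.151)·ln[(0.0703+0.151·5.82)/(0.0703+0.151·1.99)] = 0.4656·ln(0.9491/0.3709) = 0.4375 mol/dm³.

0.437 mol/dm³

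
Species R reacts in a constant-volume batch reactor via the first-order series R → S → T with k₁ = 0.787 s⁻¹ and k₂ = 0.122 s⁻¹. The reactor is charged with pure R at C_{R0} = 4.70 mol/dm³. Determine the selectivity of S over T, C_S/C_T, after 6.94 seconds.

1.02

Solving the coupled first-order balances gives C_S(t) = [k₁/(k₂−k₁)]·C_{R0}·(e^(−k₁t) − e^(−k₂t)).
e^(−k₁t) = e^(−0.787×6.94) = e^(−5.462) = 0.004246; e^(−k₂t) = e^(−0.8467) = 0.4288.
C_S = 0.787×4.70/(0.122−0.787) × (0.004246−0.4288) = (-5.562)×(-0.4246) = 2.362 mol/dm³.
C_R = C_{R0}e^(−k₁t) = 0.01996 mol/dm³, so C_T = C_{R0}−C_R−C_S = 2.318 mol/dm³; C_S/C_T = 1.02.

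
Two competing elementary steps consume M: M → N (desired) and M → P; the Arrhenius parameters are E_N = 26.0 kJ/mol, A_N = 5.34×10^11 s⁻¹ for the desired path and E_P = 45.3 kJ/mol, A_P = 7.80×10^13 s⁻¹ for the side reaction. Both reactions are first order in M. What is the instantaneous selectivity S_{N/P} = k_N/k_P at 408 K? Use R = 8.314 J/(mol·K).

Since both paths have the same order in M, the concentration cancels and S_{N/P} = k_N/k_P = (A_N/A_P)·exp[(E_P−E_N)/(RT)].
(E_P−E_N)/(RT) = (45.3−26.0)×10³/(8.314×408) = 19300/3392 = 5.690.
k_N/k_P = (5.34×10^11/7.80×10^13)·exp(5.690) = 0.006846 × 295.8 = 2.03.
Since E_N < E_P, lowering the temperature improves selectivity toward N.

2.03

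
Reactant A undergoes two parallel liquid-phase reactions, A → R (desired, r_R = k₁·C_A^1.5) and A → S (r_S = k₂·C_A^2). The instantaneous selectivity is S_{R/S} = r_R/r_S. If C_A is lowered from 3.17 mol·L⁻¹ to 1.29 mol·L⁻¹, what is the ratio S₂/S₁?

S_{R/S} = (k₁/k₂)·C_A^-0.5, so S₂/S₁ = (C_{A,2}/C_{A,1})^-0.5.
= (1.29/3.17)^(-0.5) = (0.4069)^(-0.5) = 1.57.

1.57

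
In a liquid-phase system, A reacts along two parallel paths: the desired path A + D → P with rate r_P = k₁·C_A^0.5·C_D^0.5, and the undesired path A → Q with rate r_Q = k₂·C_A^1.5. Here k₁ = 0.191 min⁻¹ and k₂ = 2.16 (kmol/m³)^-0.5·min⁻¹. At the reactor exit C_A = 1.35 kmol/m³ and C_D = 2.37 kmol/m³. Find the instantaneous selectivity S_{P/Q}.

S_{P/Q} = r_P/r_Q = (k₁·C_A^0.5·C_D^0.5)/(k₂·C_A^1.5) = (k₁/k₂)·C_A⁻¹·C_D^0.5.
= (0.191×1.350^0.5×2.370^0.5) / (2.16×1.350^1.5) = 0.3416/3.388 = 0.101.
The undesired path is higher order in A, so low C_A (CSTR or dilute feed) favours P.

0.101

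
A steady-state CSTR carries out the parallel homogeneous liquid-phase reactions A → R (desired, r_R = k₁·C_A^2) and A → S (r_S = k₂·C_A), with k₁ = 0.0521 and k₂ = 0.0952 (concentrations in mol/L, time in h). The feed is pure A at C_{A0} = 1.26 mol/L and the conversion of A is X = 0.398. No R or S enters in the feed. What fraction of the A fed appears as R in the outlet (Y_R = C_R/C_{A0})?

0.117

Exit C_A = C_{A0}(1−X) = 1.26×0.602 = 0.7585 mol/L.
In a CSTR the entire volume is at exit conditions, so r_R = 0.0521×0.7585^2 = 0.02998 and r_S = 0.0952×0.7585 = 0.07221.
Fraction of consumed A going to R: r_R/(r_R+r_S) = 0.2933.
C_R = 0.2933·C_{A0}·X = 0.2933×1.26×0.398 = 0.147 mol/L; Y_R = C_R/C_{A0} = 0.117.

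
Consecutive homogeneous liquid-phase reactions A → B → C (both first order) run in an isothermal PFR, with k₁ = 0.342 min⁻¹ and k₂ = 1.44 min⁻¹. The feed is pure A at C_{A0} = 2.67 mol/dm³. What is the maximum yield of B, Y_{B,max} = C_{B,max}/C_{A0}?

At the optimum, C_{B,max}/C_{A0} = (k₁/k₂)^[k₂/(k₂−k₁)].
= (0.342/1.44)^(1.44/(1.44−0.342)) = (0.2375)^(1.311) = 0.1518.

0.152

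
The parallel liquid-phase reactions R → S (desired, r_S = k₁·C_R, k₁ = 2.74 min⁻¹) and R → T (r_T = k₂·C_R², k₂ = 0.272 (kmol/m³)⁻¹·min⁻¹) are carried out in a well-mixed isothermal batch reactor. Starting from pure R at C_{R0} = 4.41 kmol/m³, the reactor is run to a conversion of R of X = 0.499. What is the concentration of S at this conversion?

1.66 kmol/m³

C_R = C_{R0}(1−X) = 2.209 kmol/m³.
Along a PFR/batch, dC_S/dC_R = −r_S/(r_S+r_T) = −k₁/(k₁+k₂·C_R).
Integrating from C_{R0} to C_R: C_S = (2.74/0.272)·ln[(2.74+0.272·4.41)/(2.74+0.272·2.21)] = 10.07·ln(3.940/3.341) = 1.660 kmol/m³.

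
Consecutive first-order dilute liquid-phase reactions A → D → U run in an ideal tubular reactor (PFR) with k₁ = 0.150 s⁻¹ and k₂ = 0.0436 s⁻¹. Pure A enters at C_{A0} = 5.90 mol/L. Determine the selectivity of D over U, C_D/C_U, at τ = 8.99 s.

3.81

For first-order series with pure A initially, C_D(τ) = k₁C_{A0}/(k₂−k₁)·(e^(−k₁τ) − e^(−k₂τ)).
e^(−k₁τ) = e^(−0.150×8.99) = e^(−1.349) = 0.2596; e^(−k₂τ) = e^(−0.3920) = 0.6757.
C_D = 0.150×5.90/(0.0436−0.150) × (0.2596−0.6757) = (-8.318)×(-0.4161) = 3.461 mol/L.
C_A = C_{A0}e^(−k₁τ) = 1.532 mol/L, so C_U = C_{A0}−C_A−C_D = 0.9072 mol/L; C_D/C_U = 3.81.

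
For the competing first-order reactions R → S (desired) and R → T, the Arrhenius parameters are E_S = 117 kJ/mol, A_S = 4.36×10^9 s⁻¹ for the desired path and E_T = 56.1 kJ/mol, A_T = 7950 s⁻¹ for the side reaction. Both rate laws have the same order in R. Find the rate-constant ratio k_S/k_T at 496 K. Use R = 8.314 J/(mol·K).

0.212

With equal orders, S_{S/T} = k_S/k_T = (A_S/A_T)·exp[(E_T−E_S)/(RT)].
(E_T−E_S)/(RT) = (56.1−117)×10³/(8.314×496) = -60900/4124 = -14.77.
k_S/k_T = (4.36×10^9/7950)·exp(-14.77) = 5.484×10^5 × 3.857×10^-7 = 0.212.
Since E_S > E_T, raising the temperature improves selectivity toward S.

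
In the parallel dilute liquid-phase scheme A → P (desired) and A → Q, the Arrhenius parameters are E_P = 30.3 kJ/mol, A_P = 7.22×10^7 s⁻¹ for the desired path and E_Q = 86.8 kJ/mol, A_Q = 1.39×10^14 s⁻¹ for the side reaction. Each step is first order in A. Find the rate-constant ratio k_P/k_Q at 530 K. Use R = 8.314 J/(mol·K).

With equal orders, S_{P/Q} = k_P/k_Q = (A_P/A_Q)·exp[(E_Q−E_P)/(RT)].
(E_Q−E_P)/(RT) = (86.8−30.3)×10³/(8.314×530) = 56500/4406 = 12.82.
k_P/k_Q = (7.22×10^7/1.39×10^14)·exp(12.82) = 5.194×10^-7 × 3.703×10^5 = 0.192.
Since E_P < E_Q, lowering the temperature improves selectivity toward P.

0.192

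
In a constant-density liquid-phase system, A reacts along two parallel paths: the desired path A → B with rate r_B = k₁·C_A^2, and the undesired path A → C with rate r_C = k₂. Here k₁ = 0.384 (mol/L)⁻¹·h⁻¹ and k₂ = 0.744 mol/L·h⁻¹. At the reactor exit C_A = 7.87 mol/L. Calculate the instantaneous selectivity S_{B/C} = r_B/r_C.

S_{B/C} = r_B/r_C = (k₁·C_A^2)/(k₂) = (k₁/k₂)·C_A^2.
= (0.384×7.870^2) / (0.744) = 23.78/0.7440 = 32.0.
Since the desired path is higher order in A, keeping C_A high (PFR or concentrated feed) favours B.

32.0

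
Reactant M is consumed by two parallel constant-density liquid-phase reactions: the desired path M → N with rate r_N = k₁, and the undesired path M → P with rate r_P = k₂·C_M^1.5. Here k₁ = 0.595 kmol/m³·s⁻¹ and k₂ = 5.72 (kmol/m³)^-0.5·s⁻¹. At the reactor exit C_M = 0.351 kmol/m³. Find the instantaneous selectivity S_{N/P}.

0.500

S_{N/P} = r_N/r_P = (k₁)/(k₂·C_M^1.5) = (k₁/k₂)·C_M^-1.5.
= (0.595) / (5.72×0.3510^1.5) = 0.5950/1.189 = 0.500.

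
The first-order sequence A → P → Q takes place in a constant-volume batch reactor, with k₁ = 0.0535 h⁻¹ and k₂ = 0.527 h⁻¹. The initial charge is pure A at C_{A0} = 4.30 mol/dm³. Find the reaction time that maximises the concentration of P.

The intermediate peaks when r₁ = r₂, i.e. k₁e^(−k₁t) = k₂e^(−k₂t), giving t_opt = ln(k₂/k₁)/(k₂−k₁).
= ln(0.527/0.0535)/(0.527−0.0535) = ln(9.850)/0.4735 = 2.288/0.4735 = 4.83 h.

4.83 h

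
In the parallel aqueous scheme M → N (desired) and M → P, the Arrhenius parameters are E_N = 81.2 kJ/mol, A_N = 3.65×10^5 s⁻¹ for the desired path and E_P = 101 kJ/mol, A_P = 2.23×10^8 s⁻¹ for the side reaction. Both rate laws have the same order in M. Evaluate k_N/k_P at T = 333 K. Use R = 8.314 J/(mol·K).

2.09

Since both paths have the same order in M, the concentration cancels and S_{N/P} = k_N/k_P = (A_N/A_P)·exp[(E_P−E_N)/(RT)].
(E_P−E_N)/(RT) = (101−81.2)×10³/(8.314×333) = 19800/2769 = 7.152.
k_N/k_P = (3.65×10^5/2.23×10^8)·exp(7.152) = 0.001637 × 1276 = 2.09.
Since E_N < E_P, lowering the temperature improves selectivity toward N.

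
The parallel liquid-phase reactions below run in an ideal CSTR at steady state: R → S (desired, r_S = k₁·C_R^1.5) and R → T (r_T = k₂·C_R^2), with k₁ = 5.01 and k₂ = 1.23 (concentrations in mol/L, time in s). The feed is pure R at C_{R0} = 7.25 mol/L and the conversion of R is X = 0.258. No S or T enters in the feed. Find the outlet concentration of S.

Exit C_R = C_{R0}(1−X) = 7.25×0.742 = 5.380 mol/L.
A CSTR operates uniformly at the exit composition, giving r_S = 62.51 and r_T = 35.59 (each k·C_R^n at C_R = 5.380).
Fraction of consumed R going to S: r_S/(r_S+r_T) = 0.6372.
C_S = 0.6372·C_{R0}·X = 0.6372×7.25×0.258 = 1.19 mol/L.

1.19 mol/L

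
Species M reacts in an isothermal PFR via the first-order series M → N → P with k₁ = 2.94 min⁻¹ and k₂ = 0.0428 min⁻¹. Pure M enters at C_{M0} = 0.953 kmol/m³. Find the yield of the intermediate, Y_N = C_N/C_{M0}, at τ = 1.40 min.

The intermediate concentration in a first-order A→B→C sequence is C_N = k₁C_{M0}(e^(−k₁τ) − e^(−k₂τ))/(k₂−k₁).
e^(−k₁τ) = e^(−2.94×1.40) = e^(−4.116) = 0.01631; e^(−k₂τ) = e^(−0.05992) = 0.9418.
C_N = 2.94×0.953/(0.0428−2.94) × (0.01631−0.9418) = (-0.9671)×(-0.9255) = 0.8951 kmol/m³.
Y_N = C_N/C_{M0} = 0.8951/0.953 = 0.939.

0.939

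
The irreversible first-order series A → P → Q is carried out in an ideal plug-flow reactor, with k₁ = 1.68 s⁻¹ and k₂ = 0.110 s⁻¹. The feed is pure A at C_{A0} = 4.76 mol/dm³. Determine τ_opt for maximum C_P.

1.74 s

For first-order series the maximum of C_P occurs at τ_opt = ln(k₂/k₁)/(k₂−k₁).
= ln(0.110/1.68)/(0.110−1.68) = ln(0.06548)/-1.570 = -2.726/-1.570 = 1.74 s.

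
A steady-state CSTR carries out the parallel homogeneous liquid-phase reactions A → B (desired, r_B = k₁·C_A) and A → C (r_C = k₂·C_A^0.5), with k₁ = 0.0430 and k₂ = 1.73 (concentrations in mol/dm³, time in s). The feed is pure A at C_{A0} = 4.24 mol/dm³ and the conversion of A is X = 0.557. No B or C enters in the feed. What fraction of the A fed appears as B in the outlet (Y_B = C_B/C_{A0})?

0.0183

Exit C_A = C_{A0}(1−X) = 4.24×0.443 = 1.878 mol/dm³.
Rates in a CSTR are evaluated at the outlet concentration: r_B = 0.0430×1.878 = 0.08077, r_C = 1.73×1.878^0.5 = 2.371.
Fraction of consumed A going to B: r_B/(r_B+r_C) = 0.03294.
C_B = 0.03294·C_{A0}·X = 0.03294×4.24×0.557 = 0.0778 mol/dm³; Y_B = C_B/C_{A0} = 0.0183.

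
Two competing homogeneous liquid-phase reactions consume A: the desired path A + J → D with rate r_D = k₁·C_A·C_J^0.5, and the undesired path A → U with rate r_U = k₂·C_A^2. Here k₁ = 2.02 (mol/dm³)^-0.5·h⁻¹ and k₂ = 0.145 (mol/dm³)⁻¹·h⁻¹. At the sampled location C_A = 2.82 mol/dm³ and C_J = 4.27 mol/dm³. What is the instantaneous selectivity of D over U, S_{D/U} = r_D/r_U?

S_{D/U} = r_D/r_U = (k₁·C_A·C_J^0.5)/(k₂·C_A^2) = (k₁/k₂)·C_A⁻¹·C_J^0.5.
= (2.02×2.820×4.270^0.5) / (0.145×2.820^2) = 11.77/1.153 = 10.2.
The undesired path is higher order in A, so low C_A (CSTR or dilute feed) favours D.

10.2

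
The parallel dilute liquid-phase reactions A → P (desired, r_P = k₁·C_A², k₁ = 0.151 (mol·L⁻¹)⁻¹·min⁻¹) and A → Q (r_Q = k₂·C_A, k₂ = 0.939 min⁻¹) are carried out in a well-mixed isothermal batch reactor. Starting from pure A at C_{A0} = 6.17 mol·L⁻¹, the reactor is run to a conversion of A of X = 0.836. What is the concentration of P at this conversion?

C_A = C_{A0}(1−X) = 1.012 mol·L⁻¹.
Along a PFR/batch, dC_Q/dC_A = −r_Q/(r_P+r_Q) = −k₂/(k₂+k₁·C_A).
Integrating from C_{A0} to C_A: C_Q = (0.939/0.151)·ln[(0.939+0.151·6.17)/(0.939+0.151·1.01)] = 6.219·ln(1.871/1.092) = 3.349 mol·L⁻¹.
Then C_P = (C_{A0}−C_A) − C_Q = 5.158 − 3.349 = 1.810 mol·L⁻¹.

1.81 mol·L⁻¹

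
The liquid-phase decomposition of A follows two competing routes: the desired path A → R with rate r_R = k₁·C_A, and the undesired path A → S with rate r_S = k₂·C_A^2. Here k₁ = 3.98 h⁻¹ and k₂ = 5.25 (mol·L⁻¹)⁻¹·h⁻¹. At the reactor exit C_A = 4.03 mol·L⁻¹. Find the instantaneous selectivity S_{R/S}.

0.188

S_{R/S} = r_R/r_S = (k₁·C_A)/(k₂·C_A^2) = (k₁/k₂)·C_A⁻¹.
= (3.98×4.030) / (5.25×4.030^2) = 16.04/85.26 = 0.188.
The undesired path is higher order in A, so low C_A (CSTR or dilute feed) favours R.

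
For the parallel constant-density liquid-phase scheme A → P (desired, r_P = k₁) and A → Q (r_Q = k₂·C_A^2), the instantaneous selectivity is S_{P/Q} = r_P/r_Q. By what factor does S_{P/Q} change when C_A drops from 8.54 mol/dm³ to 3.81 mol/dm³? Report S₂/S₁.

5.02

S_{P/Q} = (k₁/k₂)·C_A^-2, so S₂/S₁ = (C_{A,2}/C_{A,1})^-2.
= (3.81/8.54)^(-2) = (0.4461)^(-2) = 5.02.
Selectivity toward P rises as C_A falls — low-concentration operation is favoured.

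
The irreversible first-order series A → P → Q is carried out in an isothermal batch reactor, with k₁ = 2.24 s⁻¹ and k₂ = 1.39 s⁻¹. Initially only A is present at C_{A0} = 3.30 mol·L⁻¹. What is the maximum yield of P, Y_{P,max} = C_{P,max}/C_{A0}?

0.458

Evaluating C_P at t_opt = ln(k₂/k₁)/(k₂−k₁) gives C_{P,max}/C_{A0} = (k₁/k₂)^[k₂/(k₂−k₁)].
= (2.24/1.39)^(1.39/(1.39−2.24)) = (1.612)^(-1.635) = 0.4583.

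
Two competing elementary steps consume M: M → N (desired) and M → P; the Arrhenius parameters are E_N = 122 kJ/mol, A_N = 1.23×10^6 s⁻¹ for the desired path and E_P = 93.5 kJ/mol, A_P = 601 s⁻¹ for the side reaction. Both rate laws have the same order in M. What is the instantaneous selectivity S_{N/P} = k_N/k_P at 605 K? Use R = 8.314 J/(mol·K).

7.08

k_N/k_P = (A_N/A_P)·exp[−(E_N−E_P)/(RT)] = (A_N/A_P)·exp[(E_P−E_N)/(RT)].
(E_P−E_N)/(RT) = (93.5−122)×10³/(8.314×605) = -28500/5030 = -5.666.
k_N/k_P = (1.23×10^6/601)·exp(-5.666) = 2047 × 0.003462 = 7.08.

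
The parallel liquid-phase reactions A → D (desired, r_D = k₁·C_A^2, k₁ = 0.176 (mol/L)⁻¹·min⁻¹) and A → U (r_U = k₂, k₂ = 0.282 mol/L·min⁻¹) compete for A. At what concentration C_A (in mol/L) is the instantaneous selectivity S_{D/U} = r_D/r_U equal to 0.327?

0.724 mol/L

S_{D/U} = (k₁/k₂)·C_A^2 ⇒ C_A = (S·k₂/k₁)^(0.5).
= (0.327×0.282/0.176)^(0.5) = (0.5239)^(0.5) = 0.724 mol/L.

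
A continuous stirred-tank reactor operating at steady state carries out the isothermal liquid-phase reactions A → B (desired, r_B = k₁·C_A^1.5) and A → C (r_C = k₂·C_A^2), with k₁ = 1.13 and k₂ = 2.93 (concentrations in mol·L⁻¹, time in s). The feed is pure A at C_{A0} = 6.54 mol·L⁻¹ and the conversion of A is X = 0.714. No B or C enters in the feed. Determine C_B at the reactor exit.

1.03 mol·L⁻¹

Exit C_A = C_{A0}(1−X) = 6.54×0.286 = 1.870 mol·L⁻¹.
Rates in a CSTR are evaluated at the outlet concentration: r_B = 1.13×1.870^1.5 = 2.891, r_C = 2.93×1.870^2 = 10.25.
Fraction of consumed A going to B: r_B/(r_B+r_C) = 0.2200.
C_B = 0.2200·C_{A0}·X = 0.2200×6.54×0.714 = 1.03 mol·L⁻¹.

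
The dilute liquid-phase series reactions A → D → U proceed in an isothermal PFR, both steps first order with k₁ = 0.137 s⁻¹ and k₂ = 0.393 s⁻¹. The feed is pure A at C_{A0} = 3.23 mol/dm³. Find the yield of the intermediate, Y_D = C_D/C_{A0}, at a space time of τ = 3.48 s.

For first-order series with pure A initially, C_D(τ) = k₁C_{A0}/(k₂−k₁)·(e^(−k₁τ) − e^(−k₂τ)).
e^(−k₁τ) = e^(−0.137×3.48) = e^(−0.4768) = 0.6208; e^(−k₂τ) = e^(−1.368) = 0.2547.
C_D = 0.137×3.23/(0.393−0.137) × (0.6208−0.2547) = 1.729×0.3661 = 0.6328 mol/dm³.
Y_D = C_D/C_{A0} = 0.6328/3.23 = 0.196.

0.196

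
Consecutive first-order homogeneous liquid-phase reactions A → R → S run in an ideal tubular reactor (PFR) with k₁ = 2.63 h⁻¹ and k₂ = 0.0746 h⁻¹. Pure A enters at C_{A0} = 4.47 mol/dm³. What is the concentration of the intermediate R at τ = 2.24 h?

3.88 mol/dm³

For first-order series with pure A initially, C_R(τ) = k₁C_{A0}/(k₂−k₁)·(e^(−k₁τ) − e^(−k₂τ)).
e^(−k₁τ) = e^(−2.63×2.24) = e^(−5.891) = 0.002764; e^(−k₂τ) = e^(−0.1671) = 0.8461.
C_R = 2.63×4.47/(0.0746−2.63) × (0.002764−0.8461) = (-4.600)×(-0.8433) = 3.880 mol/dm³.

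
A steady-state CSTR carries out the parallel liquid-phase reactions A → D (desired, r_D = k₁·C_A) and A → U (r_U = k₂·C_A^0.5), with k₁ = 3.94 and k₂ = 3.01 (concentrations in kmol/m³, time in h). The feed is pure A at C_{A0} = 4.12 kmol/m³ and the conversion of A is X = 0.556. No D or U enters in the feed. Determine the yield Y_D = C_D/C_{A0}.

Exit C_A = C_{A0}(1−X) = 4.12×0.444 = 1.829 kmol/m³.
Rates in a CSTR are evaluated at the outlet concentration: r_D = 3.94×1.829 = 7.207, r_U = 3.01×1.829^0.5 = 4.071.
Fraction of consumed A going to D: r_D/(r_D+r_U) = 0.6390.
C_D = 0.6390·C_{A0}·X = 0.6390×4.12×0.556 = 1.46 kmol/m³; Y_D = C_D/C_{A0} = 0.355.

0.355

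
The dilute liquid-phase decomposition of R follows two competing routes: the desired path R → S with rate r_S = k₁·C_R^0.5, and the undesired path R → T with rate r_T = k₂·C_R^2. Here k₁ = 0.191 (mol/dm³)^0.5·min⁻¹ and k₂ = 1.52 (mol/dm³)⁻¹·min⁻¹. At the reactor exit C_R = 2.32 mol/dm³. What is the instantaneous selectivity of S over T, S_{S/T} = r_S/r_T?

S_{S/T} = r_S/r_T = (k₁·C_R^0.5)/(k₂·C_R^2) = (k₁/k₂)·C_R^-1.5.
= (0.191×2.320^0.5) / (1.52×2.320^2) = 0.2909/8.181 = 0.0356.
The undesired path is higher order in R, so low C_R (CSTR or dilute feed) favours S.

0.0356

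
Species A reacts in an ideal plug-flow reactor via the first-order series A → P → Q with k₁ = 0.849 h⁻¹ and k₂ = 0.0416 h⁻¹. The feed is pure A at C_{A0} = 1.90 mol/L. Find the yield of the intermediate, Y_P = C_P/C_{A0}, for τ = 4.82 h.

0.843

The intermediate concentration in a first-order A→B→C sequence is C_P = k₁C_{A0}(e^(−k₁τ) − e^(−k₂τ))/(k₂−k₁).
e^(−k₁τ) = e^(−0.849×4.82) = e^(−4.092) = 0.01670; e^(−k₂τ) = e^(−0.2005) = 0.8183.
C_P = 0.849×1.90/(0.0416−0.849) × (0.01670−0.8183) = (-1.998)×(-0.8016) = 1.602 mol/L.
Y_P = C_P/C_{A0} = 1.602/1.90 = 0.843.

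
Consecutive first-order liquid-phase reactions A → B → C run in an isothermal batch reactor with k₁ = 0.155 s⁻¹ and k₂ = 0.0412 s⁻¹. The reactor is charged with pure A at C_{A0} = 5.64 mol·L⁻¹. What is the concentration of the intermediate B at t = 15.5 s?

For first-order series with pure A initially, C_B(t) = k₁C_{A0}/(k₂−k₁)·(e^(−k₁t) − e^(−k₂t)).
e^(−k₁t) = e^(−0.155×15.5) = e^(−2.402) = 0.09049; e^(−k₂t) = e^(−0.6386) = 0.5280.
C_B = 0.155×5.64/(0.0412−0.155) × (0.09049−0.5280) = (-7.682)×(-0.4375) = 3.361 mol·L⁻¹.

3.36 mol·L⁻¹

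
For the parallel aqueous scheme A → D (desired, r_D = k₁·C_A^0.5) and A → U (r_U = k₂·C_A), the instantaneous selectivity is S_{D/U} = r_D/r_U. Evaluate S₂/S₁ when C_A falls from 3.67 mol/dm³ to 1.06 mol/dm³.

1.86

S_{D/U} = (k₁/k₂)·C_A^-0.5, so S₂/S₁ = (C_{A,2}/C_{A,1})^-0.5.
= (1.06/3.67)^(-0.5) = (0.2888)^(-0.5) = 1.86.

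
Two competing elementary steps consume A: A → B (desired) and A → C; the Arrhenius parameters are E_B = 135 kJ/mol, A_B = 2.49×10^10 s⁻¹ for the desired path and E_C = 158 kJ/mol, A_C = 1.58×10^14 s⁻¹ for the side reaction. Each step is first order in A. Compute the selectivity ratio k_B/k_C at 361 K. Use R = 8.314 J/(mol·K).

0.335

Since both paths have the same order in A, the concentration cancels and S_{B/C} = k_B/k_C = (A_B/A_C)·exp[(E_C−E_B)/(RT)].
(E_C−E_B)/(RT) = (158−135)×10³/(8.314×361) = 23000/3001 = 7.663.
k_B/k_C = (2.49×10^10/1.58×10^14)·exp(7.663) = 1.576×10^-4 × 2129 = 0.335.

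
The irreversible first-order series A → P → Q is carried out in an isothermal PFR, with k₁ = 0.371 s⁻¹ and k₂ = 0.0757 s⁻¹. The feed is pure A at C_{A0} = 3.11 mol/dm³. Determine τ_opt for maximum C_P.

5.38 s

For first-order series the maximum of C_P occurs at τ_opt = ln(k₂/k₁)/(k₂−k₁).
= ln(0.0757/0.371)/(0.0757−0.371) = ln(0.2040)/-0.2953 = -1.589/-0.2953 = 5.38 s.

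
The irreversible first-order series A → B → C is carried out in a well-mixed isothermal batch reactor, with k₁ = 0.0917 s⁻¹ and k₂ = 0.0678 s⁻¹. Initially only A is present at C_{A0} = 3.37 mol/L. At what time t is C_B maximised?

The intermediate peaks when r₁ = r₂, i.e. k₁e^(−k₁t) = k₂e^(−k₂t), giving t_opt = ln(k₂/k₁)/(k₂−k₁).
= ln(0.0678/0.0917)/(0.0678−0.0917) = ln(0.7394)/-0.02390 = -0.3020/-0.02390 = 12.6 s.

12.6 s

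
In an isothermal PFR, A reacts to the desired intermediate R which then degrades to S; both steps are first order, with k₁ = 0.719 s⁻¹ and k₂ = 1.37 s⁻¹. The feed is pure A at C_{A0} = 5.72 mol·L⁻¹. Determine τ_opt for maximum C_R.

0.990 s

For first-order series the maximum of C_R occurs at τ_opt = ln(k₂/k₁)/(k₂−k₁).
= ln(1.37/0.719)/(1.37−0.719) = ln(1.905)/0.6510 = 0.6447/0.6510 = 0.990 s.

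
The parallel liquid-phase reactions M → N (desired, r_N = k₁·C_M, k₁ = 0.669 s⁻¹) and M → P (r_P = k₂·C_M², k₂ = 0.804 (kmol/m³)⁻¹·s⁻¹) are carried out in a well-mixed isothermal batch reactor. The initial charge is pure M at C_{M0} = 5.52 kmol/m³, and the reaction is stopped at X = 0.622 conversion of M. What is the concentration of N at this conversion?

C_M = C_{M0}(1−X) = 2.087 kmol/m³.
Along a PFR/batch, dC_N/dC_M = −r_N/(r_N+r_P) = −k₁/(k₁+k₂·C_M).
Integrating from C_{M0} to C_M: C_N = (0.669/0.804)·ln[(0.669+0.804·5.52)/(0.669+0.804·2.09)] = 0.8321·ln(5.107/2.347) = 0.6471 kmol/m³.

0.647 kmol/m³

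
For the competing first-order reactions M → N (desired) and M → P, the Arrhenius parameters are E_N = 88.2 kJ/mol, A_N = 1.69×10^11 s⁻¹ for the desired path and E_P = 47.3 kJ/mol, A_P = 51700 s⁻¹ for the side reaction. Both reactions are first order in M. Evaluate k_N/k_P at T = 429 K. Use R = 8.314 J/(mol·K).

k_N/k_P = (A_N/A_P)·exp[−(E_N−E_P)/(RT)] = (A_N/A_P)·exp[(E_P−E_N)/(RT)].
(E_P−E_N)/(RT) = (47.3−88.2)×10³/(8.314×429) = -40900/3567 = -11.47.
k_N/k_P = (1.69×10^11/51700)·exp(-11.47) = 3.269×10^6 × 1.047×10^-5 = 34.2.

34.2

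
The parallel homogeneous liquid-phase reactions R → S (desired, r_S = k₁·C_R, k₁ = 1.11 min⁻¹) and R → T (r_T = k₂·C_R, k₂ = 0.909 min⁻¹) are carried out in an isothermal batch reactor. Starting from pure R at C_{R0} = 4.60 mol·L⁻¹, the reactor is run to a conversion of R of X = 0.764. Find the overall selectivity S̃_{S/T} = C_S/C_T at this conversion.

1.22

C_R = C_{R0}(1−X) = 1.086 mol·L⁻¹.
Both paths are first order in R, so the instantaneous fraction to S is constant: dC_S/d(−C_R) = k₁/(k₁+k₂) = 0.5498.
C_S = 0.5498·(C_{R0}−C_R) = 0.5498×3.514 = 1.93 mol·L⁻¹.
C_T = (C_{R0}−C_R)−C_S = 1.582 mol·L⁻¹; S̃_{S/T} = 1.932/1.582 = 1.22.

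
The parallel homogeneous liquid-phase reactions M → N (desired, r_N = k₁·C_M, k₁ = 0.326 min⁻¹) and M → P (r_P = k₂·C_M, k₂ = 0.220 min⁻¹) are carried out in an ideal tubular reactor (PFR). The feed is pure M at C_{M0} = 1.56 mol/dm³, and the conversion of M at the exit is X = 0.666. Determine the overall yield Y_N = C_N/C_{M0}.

0.398

C_M = C_{M0}(1−X) = 0.5210 mol/dm³.
Both paths are first order in M, so the instantaneous fraction to N is constant: dC_N/d(−C_M) = k₁/(k₁+k₂) = 0.5971.
C_N = 0.5971·(C_{M0}−C_M) = 0.5971×1.039 = 0.620 mol/dm³.
Y_N = C_N/C_{M0} = 0.6203/1.56 = 0.398.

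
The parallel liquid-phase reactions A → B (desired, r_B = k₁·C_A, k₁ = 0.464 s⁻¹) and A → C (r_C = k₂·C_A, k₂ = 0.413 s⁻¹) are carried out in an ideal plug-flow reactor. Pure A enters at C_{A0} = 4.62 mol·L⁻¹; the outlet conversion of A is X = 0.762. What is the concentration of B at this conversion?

C_A = C_{A0}(1−X) = 1.100 mol·L⁻¹.
Both paths are first order in A, so the instantaneous fraction to B is constant: dC_B/d(−C_A) = k₁/(k₁+k₂) = 0.5291.
C_B = 0.5291·(C_{A0}−C_A) = 0.5291×3.520 = 1.86 mol·L⁻¹.

1.86 mol·L⁻¹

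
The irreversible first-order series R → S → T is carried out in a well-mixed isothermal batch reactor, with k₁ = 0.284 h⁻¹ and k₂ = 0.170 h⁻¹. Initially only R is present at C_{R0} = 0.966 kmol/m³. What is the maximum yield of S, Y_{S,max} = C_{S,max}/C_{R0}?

0.465

Evaluating C_S at t_opt = ln(k₂/k₁)/(k₂−k₁) gives C_{S,max}/C_{R0} = (k₁/k₂)^[k₂/(k₂−k₁)].
= (0.284/0.170)^(0.170/(0.170−0.284)) = (1.671)^(-1.491) = 0.4652.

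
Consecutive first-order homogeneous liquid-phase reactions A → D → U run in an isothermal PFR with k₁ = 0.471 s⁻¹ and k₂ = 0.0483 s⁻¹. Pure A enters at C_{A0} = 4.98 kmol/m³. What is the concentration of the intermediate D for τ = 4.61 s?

For first-order series with pure A initially, C_D(τ) = k₁C_{A0}/(k₂−k₁)·(e^(−k₁τ) − e^(−k₂τ)).
e^(−k₁τ) = e^(−0.471×4.61) = e^(−2.171) = 0.1140; e^(−k₂τ) = e^(−0.2227) = 0.8004.
C_D = 0.471×4.98/(0.0483−0.471) × (0.1140−0.8004) = (-5.549)×(-0.6864) = 3.809 kmol/m³.

3.81 kmol/m³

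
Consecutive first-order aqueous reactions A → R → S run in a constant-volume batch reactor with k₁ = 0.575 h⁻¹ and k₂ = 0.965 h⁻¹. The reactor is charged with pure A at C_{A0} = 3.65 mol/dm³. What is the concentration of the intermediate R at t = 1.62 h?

0.993 mol/dm³

Solving the coupled first-order balances gives C_R(t) = [k₁/(k₂−k₁)]·C_{A0}·(e^(−k₁t) − e^(−k₂t)).
e^(−k₁t) = e^(−0.575×1.62) = e^(−0.9315) = 0.3940; e^(−k₂t) = e^(−1.563) = 0.2094.
C_R = 0.575×3.65/(0.965−0.575) × (0.3940−0.2094) = 5.381×0.1845 = 0.9930 mol/dm³.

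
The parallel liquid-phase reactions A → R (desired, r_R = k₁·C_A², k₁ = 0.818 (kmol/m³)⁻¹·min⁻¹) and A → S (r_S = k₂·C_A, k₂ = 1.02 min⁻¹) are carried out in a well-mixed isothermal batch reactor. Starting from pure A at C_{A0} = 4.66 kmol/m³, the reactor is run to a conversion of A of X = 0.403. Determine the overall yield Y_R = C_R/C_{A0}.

C_A = C_{A0}(1−X) = 2.782 kmol/m³.
Along a PFR/batch, dC_S/dC_A = −r_S/(r_R+r_S) = −k₂/(k₂+k₁·C_A).
Integrating from C_{A0} to C_A: C_S = (1.02/0.818)·ln[(1.02+0.818·4.66)/(1.02+0.818·2.78)] = 1.247·ln(4.832/3.296) = 0.4771 kmol/m³.
Then C_R = (C_{A0}−C_A) − C_S = 1.878 − 0.4771 = 1.401 kmol/m³.
Y_R = C_R/C_{A0} = 1.401/4.66 = 0.301.

0.301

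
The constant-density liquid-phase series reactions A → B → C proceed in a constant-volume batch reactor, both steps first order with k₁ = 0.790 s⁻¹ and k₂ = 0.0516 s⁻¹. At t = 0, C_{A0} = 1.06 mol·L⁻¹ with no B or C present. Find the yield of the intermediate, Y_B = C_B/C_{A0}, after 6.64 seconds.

Solving the coupled first-order balances gives C_B(t) = [k₁/(k₂−k₁)]·C_{A0}·(e^(−k₁t) − e^(−k₂t)).
e^(−k₁t) = e^(−0.790×6.64) = e^(−5.246) = 0.005271; e^(−k₂t) = e^(−0.3426) = 0.7099.
C_B = 0.790×1.06/(0.0516−0.790) × (0.005271−0.7099) = (-1.134)×(-0.7046) = 0.7991 mol·L⁻¹.
Y_B = C_B/C_{A0} = 0.7991/1.06 = 0.754.

0.754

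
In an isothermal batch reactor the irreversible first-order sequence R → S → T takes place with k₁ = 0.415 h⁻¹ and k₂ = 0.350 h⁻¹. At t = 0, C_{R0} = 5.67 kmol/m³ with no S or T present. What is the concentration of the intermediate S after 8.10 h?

Solving the coupled first-order balances gives C_S(t) = [k₁/(k₂−k₁)]·C_{R0}·(e^(−k₁t) − e^(−k₂t)).
e^(−k₁t) = e^(−0.415×8.10) = e^(−3.361) = 0.03468; e^(−k₂t) = e^(−2.835) = 0.05872.
C_S = 0.415×5.67/(0.350−0.415) × (0.03468−0.05872) = (-36.20)×(-0.02404) = 0.8701 kmol/m³.

0.870 kmol/m³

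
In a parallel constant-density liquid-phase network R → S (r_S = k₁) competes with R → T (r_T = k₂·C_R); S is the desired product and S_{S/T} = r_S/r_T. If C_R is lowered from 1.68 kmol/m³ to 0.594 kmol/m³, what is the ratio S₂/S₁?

S_{S/T} = (k₁/k₂)·C_R⁻¹, so S₂/S₁ = (C_{R,2}/C_{R,1})⁻¹.
= 1.68/0.594 = 2.83.

2.83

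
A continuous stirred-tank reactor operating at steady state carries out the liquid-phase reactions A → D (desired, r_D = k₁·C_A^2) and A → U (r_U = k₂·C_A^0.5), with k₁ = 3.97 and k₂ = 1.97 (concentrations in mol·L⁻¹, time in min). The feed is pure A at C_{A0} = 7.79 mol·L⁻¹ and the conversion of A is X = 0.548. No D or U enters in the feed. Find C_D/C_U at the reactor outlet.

Exit C_A = C_{A0}(1−X) = 7.79×0.452 = 3.521 mol·L⁻¹.
Rates in a CSTR are evaluated at the outlet concentration: r_D = 3.97×3.521^2 = 49.22, r_U = 1.97×3.521^0.5 = 3.697.
Overall selectivity = C_D/C_U = r_Dτ/(r_Uτ) = r_D/r_U = 13.3.

13.3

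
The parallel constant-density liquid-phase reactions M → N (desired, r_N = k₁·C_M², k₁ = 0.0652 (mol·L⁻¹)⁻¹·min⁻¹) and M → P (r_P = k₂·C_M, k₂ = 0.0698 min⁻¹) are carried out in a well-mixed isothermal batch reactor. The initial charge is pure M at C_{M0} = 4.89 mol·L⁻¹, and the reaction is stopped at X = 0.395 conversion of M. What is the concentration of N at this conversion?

1.51 mol·L⁻¹

C_M = C_{M0}(1−X) = 2.958 mol·L⁻¹.
Along a PFR/batch, dC_P/dC_M = −r_P/(r_N+r_P) = −k₂/(k₂+k₁·C_M).
Integrating from C_{M0} to C_M: C_P = (0.0698/0.0652)·ln[(0.0698+0.0652·4.89)/(0.0698+0.0652·2.96)] = 1.071·ln(0.3886/0.2627) = 0.4193 mol·L⁻¹.
Then C_N = (C_{M0}−C_M) − C_P = 1.932 − 0.4193 = 1.512 mol·L⁻¹.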